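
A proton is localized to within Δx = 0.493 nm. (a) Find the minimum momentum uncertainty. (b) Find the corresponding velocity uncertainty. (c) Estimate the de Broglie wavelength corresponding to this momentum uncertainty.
(a) Δp_min = 1.070 × 10^-25 kg·m/s
(b) Δv_min = 63.944 m/s
(c) λ_dB = 6.195 nm

Step-by-step:

(a) From the uncertainty principle:
Δp_min = ℏ/(2Δx) = (1.055e-34 J·s)/(2 × 4.930e-10 m) = 1.070e-25 kg·m/s

(b) The velocity uncertainty:
Δv = Δp/m = (1.070e-25 kg·m/s)/(1.673e-27 kg) = 6.394e+01 m/s = 63.944 m/s

(c) The de Broglie wavelength for this momentum:
λ = h/p = (6.626e-34 J·s)/(1.070e-25 kg·m/s) = 6.195e-09 m = 6.195 nm

Note: The de Broglie wavelength is comparable to the localization size, as expected from wave-particle duality.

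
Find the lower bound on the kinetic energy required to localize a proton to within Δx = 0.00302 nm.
568.775 meV

Localizing a particle requires giving it sufficient momentum uncertainty:

1. From uncertainty principle: Δp ≥ ℏ/(2Δx)
   Δp_min = (1.055e-34 J·s) / (2 × 3.020e-12 m)
   Δp_min = 1.746e-23 kg·m/s

2. This momentum uncertainty corresponds to kinetic energy:
   KE ≈ (Δp)²/(2m) = (1.746e-23)²/(2 × 1.673e-27 kg)
   KE = 9.113e-20 J = 568.775 meV

Tighter localization requires more energy.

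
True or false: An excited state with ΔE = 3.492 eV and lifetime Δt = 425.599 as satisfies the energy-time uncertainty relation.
Yes, it satisfies the uncertainty relation.

Calculate the product ΔEΔt:
ΔE = 3.492 eV = 5.595e-19 J
ΔEΔt = (5.595e-19 J) × (4.256e-16 s)
ΔEΔt = 2.381e-34 J·s

Compare to the minimum allowed value ℏ/2:
ℏ/2 = 5.273e-35 J·s

Since ΔEΔt = 2.381e-34 J·s ≥ 5.273e-35 J·s = ℏ/2,
this satisfies the uncertainty relation.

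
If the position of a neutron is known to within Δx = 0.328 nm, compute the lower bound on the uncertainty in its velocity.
95.979 m/s

Using the Heisenberg uncertainty principle and Δp = mΔv:
ΔxΔp ≥ ℏ/2
Δx(mΔv) ≥ ℏ/2

The minimum uncertainty in velocity is:
Δv_min = ℏ/(2mΔx)
Δv_min = (1.055e-34 J·s) / (2 × 1.675e-27 kg × 3.280e-10 m)
Δv_min = 9.598e+01 m/s = 95.979 m/s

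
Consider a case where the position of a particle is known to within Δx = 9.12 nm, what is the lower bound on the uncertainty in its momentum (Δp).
5.782 × 10^-27 kg·m/s

Using the Heisenberg uncertainty principle:
ΔxΔp ≥ ℏ/2

The minimum uncertainty in momentum is:
Δp_min = ℏ/(2Δx)
Δp_min = (1.055e-34 J·s) / (2 × 9.120e-09 m)
Δp_min = 5.782e-27 kg·m/s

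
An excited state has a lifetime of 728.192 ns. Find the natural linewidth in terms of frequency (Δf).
109.281 kHz

Using the energy-time uncertainty principle and E = hf:
ΔEΔt ≥ ℏ/2
hΔf·Δt ≥ ℏ/2

The minimum frequency uncertainty is:
Δf = ℏ/(2hτ) = 1/(4πτ)
Δf = 1/(4π × 7.282e-07 s)
Δf = 1.093e+05 Hz = 109.281 kHz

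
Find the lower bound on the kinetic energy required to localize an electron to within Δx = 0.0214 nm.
20.799 eV

Localizing a particle requires giving it sufficient momentum uncertainty:

1. From uncertainty principle: Δp ≥ ℏ/(2Δx)
   Δp_min = (1.055e-34 J·s) / (2 × 2.140e-11 m)
   Δp_min = 2.464e-24 kg·m/s

2. This momentum uncertainty corresponds to kinetic energy:
   KE ≈ (Δp)²/(2m) = (2.464e-24)²/(2 × 9.109e-31 kg)
   KE = 3.332e-18 J = 20.799 eV

Tighter localization requires more energy.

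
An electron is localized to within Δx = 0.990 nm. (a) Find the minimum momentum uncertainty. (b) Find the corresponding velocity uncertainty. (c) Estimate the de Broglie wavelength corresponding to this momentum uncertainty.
(a) Δp_min = 5.326 × 10^-26 kg·m/s
(b) Δv_min = 58.469 km/s
(c) λ_dB = 12.441 nm

Step-by-step:

(a) From the uncertainty principle:
Δp_min = ℏ/(2Δx) = (1.055e-34 J·s)/(2 × 9.900e-10 m) = 5.326e-26 kg·m/s

(b) The velocity uncertainty:
Δv = Δp/m = (5.326e-26 kg·m/s)/(9.109e-31 kg) = 5.847e+04 m/s = 58.469 km/s

(c) The de Broglie wavelength for this momentum:
λ = h/p = (6.626e-34 J·s)/(5.326e-26 kg·m/s) = 1.244e-08 m = 12.441 nm

Note: The de Broglie wavelength is comparable to the localization size, as expected from wave-particle duality.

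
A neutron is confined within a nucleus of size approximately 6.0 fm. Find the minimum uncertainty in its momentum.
8.788 × 10^-21 kg·m/s

Using the Heisenberg uncertainty principle:
ΔxΔp ≥ ℏ/2

With Δx ≈ L = 6.000e-15 m (the confinement size):
Δp_min = ℏ/(2Δx)
Δp_min = (1.055e-34 J·s) / (2 × 6.000e-15 m)
Δp_min = 8.788e-21 kg·m/s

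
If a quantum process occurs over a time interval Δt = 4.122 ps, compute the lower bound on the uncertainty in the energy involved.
79.841 μeV

Using the energy-time uncertainty principle:
ΔEΔt ≥ ℏ/2

The minimum uncertainty in energy is:
ΔE_min = ℏ/(2Δt)
ΔE_min = (1.055e-34 J·s) / (2 × 4.122e-12 s)
ΔE_min = 1.279e-23 J = 79.841 μeV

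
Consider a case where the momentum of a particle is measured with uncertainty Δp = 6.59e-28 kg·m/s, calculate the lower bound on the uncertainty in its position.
80.013 nm

Using the Heisenberg uncertainty principle:
ΔxΔp ≥ ℏ/2

The minimum uncertainty in position is:
Δx_min = ℏ/(2Δp)
Δx_min = (1.055e-34 J·s) / (2 × 6.590e-28 kg·m/s)
Δx_min = 8.001e-08 m = 80.013 nm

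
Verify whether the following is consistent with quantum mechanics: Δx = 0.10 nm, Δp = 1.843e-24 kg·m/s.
Yes, it satisfies the uncertainty principle.

Calculate the product ΔxΔp:
ΔxΔp = (1.000e-10 m) × (1.843e-24 kg·m/s)
ΔxΔp = 1.843e-34 J·s

Compare to the minimum allowed value ℏ/2:
ℏ/2 = 5.273e-35 J·s

Since ΔxΔp = 1.843e-34 J·s ≥ 5.273e-35 J·s = ℏ/2,
the measurement satisfies the uncertainty principle.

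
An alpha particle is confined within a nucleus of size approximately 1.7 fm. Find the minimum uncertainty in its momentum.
3.102 × 10^-20 kg·m/s

Using the Heisenberg uncertainty principle:
ΔxΔp ≥ ℏ/2

With Δx ≈ L = 1.700e-15 m (the confinement size):
Δp_min = ℏ/(2Δx)
Δp_min = (1.055e-34 J·s) / (2 × 1.700e-15 m)
Δp_min = 3.102e-20 kg·m/s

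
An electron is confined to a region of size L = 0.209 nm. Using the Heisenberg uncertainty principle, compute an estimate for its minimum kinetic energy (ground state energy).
218.057 meV

Using the uncertainty principle to estimate ground state energy:

1. The position uncertainty is approximately the confinement size:
   Δx ≈ L = 2.090e-10 m

2. From ΔxΔp ≥ ℏ/2, the minimum momentum uncertainty is:
   Δp ≈ ℏ/(2L) = 2.523e-25 kg·m/s

3. The kinetic energy is approximately:
   KE ≈ (Δp)²/(2m) = (2.523e-25)²/(2 × 9.109e-31 kg)
   KE ≈ 3.494e-20 J = 218.057 meV

This is an order-of-magnitude estimate of the ground state energy.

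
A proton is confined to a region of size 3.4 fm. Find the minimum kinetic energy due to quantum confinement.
448.742 keV

Using the uncertainty principle:

1. Position uncertainty: Δx ≈ 3.400e-15 m
2. Minimum momentum uncertainty: Δp = ℏ/(2Δx) = 1.551e-20 kg·m/s
3. Minimum kinetic energy:
   KE = (Δp)²/(2m) = (1.551e-20)²/(2 × 1.673e-27 kg)
   KE = 7.190e-14 J = 448.742 keV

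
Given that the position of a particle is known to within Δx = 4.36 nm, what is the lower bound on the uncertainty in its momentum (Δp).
1.209 × 10^-26 kg·m/s

Using the Heisenberg uncertainty principle:
ΔxΔp ≥ ℏ/2

The minimum uncertainty in momentum is:
Δp_min = ℏ/(2Δx)
Δp_min = (1.055e-34 J·s) / (2 × 4.360e-09 m)
Δp_min = 1.209e-26 kg·m/s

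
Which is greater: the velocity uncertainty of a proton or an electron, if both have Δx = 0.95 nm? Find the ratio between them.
The electron has the larger minimum velocity uncertainty, by a ratio of 1836.2.

For both particles, Δp_min = ℏ/(2Δx) = 5.550e-26 kg·m/s (same for both).

The velocity uncertainty is Δv = Δp/m:
- proton: Δv = 5.550e-26 / 1.673e-27 = 3.318e+01 m/s = 33.184 m/s
- electron: Δv = 5.550e-26 / 9.109e-31 = 6.093e+04 m/s = 60.930 km/s

Ratio: 6.093e+04 / 3.318e+01 = 1836.2

The lighter particle has larger velocity uncertainty because Δv ∝ 1/m.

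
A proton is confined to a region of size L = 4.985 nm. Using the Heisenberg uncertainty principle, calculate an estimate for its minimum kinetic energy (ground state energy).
208.749 neV

Using the uncertainty principle to estimate ground state energy:

1. The position uncertainty is approximately the confinement size:
   Δx ≈ L = 4.985e-09 m

2. From ΔxΔp ≥ ℏ/2, the minimum momentum uncertainty is:
   Δp ≈ ℏ/(2L) = 1.058e-26 kg·m/s

3. The kinetic energy is approximately:
   KE ≈ (Δp)²/(2m) = (1.058e-26)²/(2 × 1.673e-27 kg)
   KE ≈ 3.345e-26 J = 208.749 neV

This is an order-of-magnitude estimate of the ground state energy.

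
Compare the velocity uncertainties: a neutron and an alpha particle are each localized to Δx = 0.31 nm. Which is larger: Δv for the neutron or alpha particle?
The neutron has the larger minimum velocity uncertainty, by a ratio of 4.0.

For both particles, Δp_min = ℏ/(2Δx) = 1.701e-25 kg·m/s (same for both).

The velocity uncertainty is Δv = Δp/m:
- neutron: Δv = 1.701e-25 / 1.675e-27 = 1.016e+02 m/s = 101.552 m/s
- alpha particle: Δv = 1.701e-25 / 6.645e-27 = 2.560e+01 m/s = 25.598 m/s

Ratio: 1.016e+02 / 2.560e+01 = 4.0

The lighter particle has larger velocity uncertainty because Δv ∝ 1/m.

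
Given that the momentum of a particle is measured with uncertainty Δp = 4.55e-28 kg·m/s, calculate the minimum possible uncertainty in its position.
115.887 nm

Using the Heisenberg uncertainty principle:
ΔxΔp ≥ ℏ/2

The minimum uncertainty in position is:
Δx_min = ℏ/(2Δp)
Δx_min = (1.055e-34 J·s) / (2 × 4.550e-28 kg·m/s)
Δx_min = 1.159e-07 m = 115.887 nm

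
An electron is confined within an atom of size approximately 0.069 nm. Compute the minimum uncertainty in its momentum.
7.642 × 10^-25 kg·m/s

Using the Heisenberg uncertainty principle:
ΔxΔp ≥ ℏ/2

With Δx ≈ L = 6.900e-11 m (the confinement size):
Δp_min = ℏ/(2Δx)
Δp_min = (1.055e-34 J·s) / (2 × 6.900e-11 m)
Δp_min = 7.642e-25 kg·m/s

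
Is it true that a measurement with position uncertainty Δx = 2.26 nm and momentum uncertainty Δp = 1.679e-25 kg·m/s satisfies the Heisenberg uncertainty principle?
Yes, it satisfies the uncertainty principle.

Calculate the product ΔxΔp:
ΔxΔp = (2.260e-09 m) × (1.679e-25 kg·m/s)
ΔxΔp = 3.795e-34 J·s

Compare to the minimum allowed value ℏ/2:
ℏ/2 = 5.273e-35 J·s

Since ΔxΔp = 3.795e-34 J·s ≥ 5.273e-35 J·s = ℏ/2,
the measurement satisfies the uncertainty principle.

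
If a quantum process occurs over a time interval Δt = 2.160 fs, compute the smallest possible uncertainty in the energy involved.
152.364 meV

Using the energy-time uncertainty principle:
ΔEΔt ≥ ℏ/2

The minimum uncertainty in energy is:
ΔE_min = ℏ/(2Δt)
ΔE_min = (1.055e-34 J·s) / (2 × 2.160e-15 s)
ΔE_min = 2.441e-20 J = 152.364 meV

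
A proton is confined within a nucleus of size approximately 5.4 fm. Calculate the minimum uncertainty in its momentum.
9.765 × 10^-21 kg·m/s

Using the Heisenberg uncertainty principle:
ΔxΔp ≥ ℏ/2

With Δx ≈ L = 5.400e-15 m (the confinement size):
Δp_min = ℏ/(2Δx)
Δp_min = (1.055e-34 J·s) / (2 × 5.400e-15 m)
Δp_min = 9.765e-21 kg·m/s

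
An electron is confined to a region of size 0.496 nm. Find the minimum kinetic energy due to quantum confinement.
38.717 meV

Using the uncertainty principle:

1. Position uncertainty: Δx ≈ 4.960e-10 m
2. Minimum momentum uncertainty: Δp = ℏ/(2Δx) = 1.063e-25 kg·m/s
3. Minimum kinetic energy:
   KE = (Δp)²/(2m) = (1.063e-25)²/(2 × 9.109e-31 kg)
   KE = 6.203e-21 J = 38.717 meV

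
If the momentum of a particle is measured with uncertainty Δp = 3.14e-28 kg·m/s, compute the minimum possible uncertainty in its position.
167.925 nm

Using the Heisenberg uncertainty principle:
ΔxΔp ≥ ℏ/2

The minimum uncertainty in position is:
Δx_min = ℏ/(2Δp)
Δx_min = (1.055e-34 J·s) / (2 × 3.140e-28 kg·m/s)
Δx_min = 1.679e-07 m = 167.925 nm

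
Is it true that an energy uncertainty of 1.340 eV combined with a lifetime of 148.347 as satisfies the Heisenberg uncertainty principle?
No, it violates the uncertainty relation.

Calculate the product ΔEΔt:
ΔE = 1.340 eV = 2.147e-19 J
ΔEΔt = (2.147e-19 J) × (1.483e-16 s)
ΔEΔt = 3.185e-35 J·s

Compare to the minimum allowed value ℏ/2:
ℏ/2 = 5.273e-35 J·s

Since ΔEΔt = 3.185e-35 J·s < 5.273e-35 J·s = ℏ/2,
this violates the uncertainty relation.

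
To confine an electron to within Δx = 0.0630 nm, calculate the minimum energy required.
2.400 eV

Localizing a particle requires giving it sufficient momentum uncertainty:

1. From uncertainty principle: Δp ≥ ℏ/(2Δx)
   Δp_min = (1.055e-34 J·s) / (2 × 6.300e-11 m)
   Δp_min = 8.370e-25 kg·m/s

2. This momentum uncertainty corresponds to kinetic energy:
   KE ≈ (Δp)²/(2m) = (8.370e-25)²/(2 × 9.109e-31 kg)
   KE = 3.845e-19 J = 2.400 eV

Tighter localization requires more energy.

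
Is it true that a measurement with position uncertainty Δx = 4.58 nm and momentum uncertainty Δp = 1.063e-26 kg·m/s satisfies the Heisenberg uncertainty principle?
No, it violates the uncertainty principle (impossible measurement).

Calculate the product ΔxΔp:
ΔxΔp = (4.580e-09 m) × (1.063e-26 kg·m/s)
ΔxΔp = 4.869e-35 J·s

Compare to the minimum allowed value ℏ/2:
ℏ/2 = 5.273e-35 J·s

Since ΔxΔp = 4.869e-35 J·s < 5.273e-35 J·s = ℏ/2,
the measurement violates the uncertainty principle.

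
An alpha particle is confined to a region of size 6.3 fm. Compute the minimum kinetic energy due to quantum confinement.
32.900 keV

Using the uncertainty principle:

1. Position uncertainty: Δx ≈ 6.300e-15 m
2. Minimum momentum uncertainty: Δp = ℏ/(2Δx) = 8.370e-21 kg·m/s
3. Minimum kinetic energy:
   KE = (Δp)²/(2m) = (8.370e-21)²/(2 × 6.645e-27 kg)
   KE = 5.271e-15 J = 32.900 keV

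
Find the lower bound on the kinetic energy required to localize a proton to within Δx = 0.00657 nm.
120.178 meV

Localizing a particle requires giving it sufficient momentum uncertainty:

1. From uncertainty principle: Δp ≥ ℏ/(2Δx)
   Δp_min = (1.055e-34 J·s) / (2 × 6.570e-12 m)
   Δp_min = 8.026e-24 kg·m/s

2. This momentum uncertainty corresponds to kinetic energy:
   KE ≈ (Δp)²/(2m) = (8.026e-24)²/(2 × 1.673e-27 kg)
   KE = 1.925e-20 J = 120.178 meV

Tighter localization requires more energy.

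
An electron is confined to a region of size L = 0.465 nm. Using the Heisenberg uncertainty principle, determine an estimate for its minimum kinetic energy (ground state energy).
44.051 meV

Using the uncertainty principle to estimate ground state energy:

1. The position uncertainty is approximately the confinement size:
   Δx ≈ L = 4.650e-10 m

2. From ΔxΔp ≥ ℏ/2, the minimum momentum uncertainty is:
   Δp ≈ ℏ/(2L) = 1.134e-25 kg·m/s

3. The kinetic energy is approximately:
   KE ≈ (Δp)²/(2m) = (1.134e-25)²/(2 × 9.109e-31 kg)
   KE ≈ 7.058e-21 J = 44.051 meV

This is an order-of-magnitude estimate of the ground state energy.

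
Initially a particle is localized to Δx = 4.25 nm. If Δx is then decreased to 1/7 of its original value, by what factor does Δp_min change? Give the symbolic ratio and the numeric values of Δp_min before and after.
Original Δp_min = 1.241 × 10^-26 kg·m/s; new Δp'_min = 8.685 × 10^-26 kg·m/s; ratio Δp'_min/Δp_min = 7.

From the uncertainty principle ΔxΔp ≥ ℏ/2, the minimum momentum uncertainty is Δp_min = ℏ/(2Δx).

Original (Δx = 4.25 nm = 4.250e-09 m):
Δp_min = (1.055e-34 J·s)/(2 × 4.250e-09 m) = 1.241e-26 kg·m/s

When Δx → (1/7)Δx:
Δp'_min = ℏ/(2 × (1/7)Δx) = 7 × ℏ/(2Δx) = 7 × Δp_min
Δp'_min = 7 × 1.241e-26 kg·m/s = 8.685e-26 kg·m/s

Since Δp_min ∝ 1/Δx, when Δx is decreased to 1/7 of its original value, Δp_min increases to 7 times its original value.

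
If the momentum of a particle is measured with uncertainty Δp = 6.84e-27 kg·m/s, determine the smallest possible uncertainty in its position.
7.709 nm

Using the Heisenberg uncertainty principle:
ΔxΔp ≥ ℏ/2

The minimum uncertainty in position is:
Δx_min = ℏ/(2Δp)
Δx_min = (1.055e-34 J·s) / (2 × 6.840e-27 kg·m/s)
Δx_min = 7.709e-09 m = 7.709 nm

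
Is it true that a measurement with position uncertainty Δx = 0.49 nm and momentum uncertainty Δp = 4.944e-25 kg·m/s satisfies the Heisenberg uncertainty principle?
Yes, it satisfies the uncertainty principle.

Calculate the product ΔxΔp:
ΔxΔp = (4.900e-10 m) × (4.944e-25 kg·m/s)
ΔxΔp = 2.423e-34 J·s

Compare to the minimum allowed value ℏ/2:
ℏ/2 = 5.273e-35 J·s

Since ΔxΔp = 2.423e-34 J·s ≥ 5.273e-35 J·s = ℏ/2,
the measurement satisfies the uncertainty principle.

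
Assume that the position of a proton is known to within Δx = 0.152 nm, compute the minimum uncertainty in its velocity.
207.398 m/s

Using the Heisenberg uncertainty principle and Δp = mΔv:
ΔxΔp ≥ ℏ/2
Δx(mΔv) ≥ ℏ/2

The minimum uncertainty in velocity is:
Δv_min = ℏ/(2mΔx)
Δv_min = (1.055e-34 J·s) / (2 × 1.673e-27 kg × 1.520e-10 m)
Δv_min = 2.074e+02 m/s = 207.398 m/s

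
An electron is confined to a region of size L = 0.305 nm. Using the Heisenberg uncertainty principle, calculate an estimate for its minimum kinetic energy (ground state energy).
102.391 meV

Using the uncertainty principle to estimate ground state energy:

1. The position uncertainty is approximately the confinement size:
   Δx ≈ L = 3.050e-10 m

2. From ΔxΔp ≥ ℏ/2, the minimum momentum uncertainty is:
   Δp ≈ ℏ/(2L) = 1.729e-25 kg·m/s

3. The kinetic energy is approximately:
   KE ≈ (Δp)²/(2m) = (1.729e-25)²/(2 × 9.109e-31 kg)
   KE ≈ 1.640e-20 J = 102.391 meV

This is an order-of-magnitude estimate of the ground state energy.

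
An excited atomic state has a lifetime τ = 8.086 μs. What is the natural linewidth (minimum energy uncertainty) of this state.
40.701 peV

Using the energy-time uncertainty principle:
ΔEΔt ≥ ℏ/2

The lifetime τ represents the time uncertainty Δt.
The natural linewidth (minimum energy uncertainty) is:

ΔE = ℏ/(2τ)
ΔE = (1.055e-34 J·s) / (2 × 8.086e-06 s)
ΔE = 6.521e-30 J = 40.701 peV

This natural linewidth limits the precision of spectroscopic measurements.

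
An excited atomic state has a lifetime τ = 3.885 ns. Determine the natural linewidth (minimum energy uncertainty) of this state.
84.712 neV

Using the energy-time uncertainty principle:
ΔEΔt ≥ ℏ/2

The lifetime τ represents the time uncertainty Δt.
The natural linewidth (minimum energy uncertainty) is:

ΔE = ℏ/(2τ)
ΔE = (1.055e-34 J·s) / (2 × 3.885e-09 s)
ΔE = 1.357e-26 J = 84.712 neV

This natural linewidth limits the precision of spectroscopic measurements.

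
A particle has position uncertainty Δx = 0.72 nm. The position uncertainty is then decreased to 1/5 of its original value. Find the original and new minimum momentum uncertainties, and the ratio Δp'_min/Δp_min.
Original Δp_min = 7.323 × 10^-26 kg·m/s; new Δp'_min = 3.662 × 10^-25 kg·m/s; ratio Δp'_min/Δp_min = 5.

From the uncertainty principle ΔxΔp ≥ ℏ/2, the minimum momentum uncertainty is Δp_min = ℏ/(2Δx).

Original (Δx = 0.72 nm = 7.200e-10 m):
Δp_min = (1.055e-34 J·s)/(2 × 7.200e-10 m) = 7.323e-26 kg·m/s

When Δx → (1/5)Δx:
Δp'_min = ℏ/(2 × (1/5)Δx) = 5 × ℏ/(2Δx) = 5 × Δp_min
Δp'_min = 5 × 7.323e-26 kg·m/s = 3.662e-25 kg·m/s

Since Δp_min ∝ 1/Δx, when Δx is decreased to 1/5 of its original value, Δp_min increases to 5 times its original value.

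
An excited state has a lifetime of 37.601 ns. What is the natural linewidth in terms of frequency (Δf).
2.116 MHz

Using the energy-time uncertainty principle and E = hf:
ΔEΔt ≥ ℏ/2
hΔf·Δt ≥ ℏ/2

The minimum frequency uncertainty is:
Δf = ℏ/(2hτ) = 1/(4πτ)
Δf = 1/(4π × 3.760e-08 s)
Δf = 2.116e+06 Hz = 2.116 MHz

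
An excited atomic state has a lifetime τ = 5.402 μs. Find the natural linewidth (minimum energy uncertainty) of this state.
60.923 peV

Using the energy-time uncertainty principle:
ΔEΔt ≥ ℏ/2

The lifetime τ represents the time uncertainty Δt.
The natural linewidth (minimum energy uncertainty) is:

ΔE = ℏ/(2τ)
ΔE = (1.055e-34 J·s) / (2 × 5.402e-06 s)
ΔE = 9.761e-30 J = 60.923 peV

This natural linewidth limits the precision of spectroscopic measurements.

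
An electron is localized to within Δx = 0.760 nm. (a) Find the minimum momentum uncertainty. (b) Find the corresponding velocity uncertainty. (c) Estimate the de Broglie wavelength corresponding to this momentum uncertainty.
(a) Δp_min = 6.938 × 10^-26 kg·m/s
(b) Δv_min = 76.163 km/s
(c) λ_dB = 9.550 nm

Step-by-step:

(a) From the uncertainty principle:
Δp_min = ℏ/(2Δx) = (1.055e-34 J·s)/(2 × 7.600e-10 m) = 6.938e-26 kg·m/s

(b) The velocity uncertainty:
Δv = Δp/m = (6.938e-26 kg·m/s)/(9.109e-31 kg) = 7.616e+04 m/s = 76.163 km/s

(c) The de Broglie wavelength for this momentum:
λ = h/p = (6.626e-34 J·s)/(6.938e-26 kg·m/s) = 9.550e-09 m = 9.550 nm

Note: The de Broglie wavelength is comparable to the localization size, as expected from wave-particle duality.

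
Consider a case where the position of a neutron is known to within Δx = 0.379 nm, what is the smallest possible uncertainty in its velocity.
83.064 m/s

Using the Heisenberg uncertainty principle and Δp = mΔv:
ΔxΔp ≥ ℏ/2
Δx(mΔv) ≥ ℏ/2

The minimum uncertainty in velocity is:
Δv_min = ℏ/(2mΔx)
Δv_min = (1.055e-34 J·s) / (2 × 1.675e-27 kg × 3.790e-10 m)
Δv_min = 8.306e+01 m/s = 83.064 m/s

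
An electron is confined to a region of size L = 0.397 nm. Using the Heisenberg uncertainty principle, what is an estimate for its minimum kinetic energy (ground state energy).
60.434 meV

Using the uncertainty principle to estimate ground state energy:

1. The position uncertainty is approximately the confinement size:
   Δx ≈ L = 3.970e-10 m

2. From ΔxΔp ≥ ℏ/2, the minimum momentum uncertainty is:
   Δp ≈ ℏ/(2L) = 1.328e-25 kg·m/s

3. The kinetic energy is approximately:
   KE ≈ (Δp)²/(2m) = (1.328e-25)²/(2 × 9.109e-31 kg)
   KE ≈ 9.683e-21 J = 60.434 meV

This is an order-of-magnitude estimate of the ground state energy.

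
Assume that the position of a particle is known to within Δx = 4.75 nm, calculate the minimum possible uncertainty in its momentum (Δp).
1.110 × 10^-26 kg·m/s

Using the Heisenberg uncertainty principle:
ΔxΔp ≥ ℏ/2

The minimum uncertainty in momentum is:
Δp_min = ℏ/(2Δx)
Δp_min = (1.055e-34 J·s) / (2 × 4.750e-09 m)
Δp_min = 1.110e-26 kg·m/s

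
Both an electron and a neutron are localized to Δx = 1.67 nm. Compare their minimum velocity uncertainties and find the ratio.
The electron has the larger minimum velocity uncertainty, by a ratio of 1838.7.

For both particles, Δp_min = ℏ/(2Δx) = 3.157e-26 kg·m/s (same for both).

The velocity uncertainty is Δv = Δp/m:
- electron: Δv = 3.157e-26 / 9.109e-31 = 3.466e+04 m/s = 34.661 km/s
- neutron: Δv = 3.157e-26 / 1.675e-27 = 1.885e+01 m/s = 18.851 m/s

Ratio: 3.466e+04 / 1.885e+01 = 1838.7

The lighter particle has larger velocity uncertainty because Δv ∝ 1/m.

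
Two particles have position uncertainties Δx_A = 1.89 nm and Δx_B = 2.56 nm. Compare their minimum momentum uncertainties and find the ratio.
Particle A has the larger minimum momentum uncertainty, by a factor of 1.35.

For each particle, the minimum momentum uncertainty is Δp_min = ℏ/(2Δx):

Particle A: Δp_A = ℏ/(2×1.890e-09 m) = 2.790e-26 kg·m/s
Particle B: Δp_B = ℏ/(2×2.560e-09 m) = 2.060e-26 kg·m/s

Ratio: Δp_A/Δp_B = 1.35

Since Δp_min ∝ 1/Δx, the particle with smaller position uncertainty (A) has larger momentum uncertainty.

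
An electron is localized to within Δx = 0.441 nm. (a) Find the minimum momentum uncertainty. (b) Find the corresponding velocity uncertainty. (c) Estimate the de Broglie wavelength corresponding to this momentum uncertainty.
(a) Δp_min = 1.196 × 10^-25 kg·m/s
(b) Δv_min = 131.256 km/s
(c) λ_dB = 5.542 nm

Step-by-step:

(a) From the uncertainty principle:
Δp_min = ℏ/(2Δx) = (1.055e-34 J·s)/(2 × 4.410e-10 m) = 1.196e-25 kg·m/s

(b) The velocity uncertainty:
Δv = Δp/m = (1.196e-25 kg·m/s)/(9.109e-31 kg) = 1.313e+05 m/s = 131.256 km/s

(c) The de Broglie wavelength for this momentum:
λ = h/p = (6.626e-34 J·s)/(1.196e-25 kg·m/s) = 5.542e-09 m = 5.542 nm

Note: The de Broglie wavelength is comparable to the localization size, as expected from wave-particle duality.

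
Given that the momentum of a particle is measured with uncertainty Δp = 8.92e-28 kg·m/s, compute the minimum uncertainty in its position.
59.113 nm

Using the Heisenberg uncertainty principle:
ΔxΔp ≥ ℏ/2

The minimum uncertainty in position is:
Δx_min = ℏ/(2Δp)
Δx_min = (1.055e-34 J·s) / (2 × 8.920e-28 kg·m/s)
Δx_min = 5.911e-08 m = 59.113 nm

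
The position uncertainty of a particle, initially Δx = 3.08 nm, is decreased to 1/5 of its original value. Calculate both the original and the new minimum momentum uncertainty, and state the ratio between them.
Original Δp_min = 1.712 × 10^-26 kg·m/s; new Δp'_min = 8.560 × 10^-26 kg·m/s; ratio Δp'_min/Δp_min = 5.

From the uncertainty principle ΔxΔp ≥ ℏ/2, the minimum momentum uncertainty is Δp_min = ℏ/(2Δx).

Original (Δx = 3.08 nm = 3.080e-09 m):
Δp_min = (1.055e-34 J·s)/(2 × 3.080e-09 m) = 1.712e-26 kg·m/s

When Δx → (1/5)Δx:
Δp'_min = ℏ/(2 × (1/5)Δx) = 5 × ℏ/(2Δx) = 5 × Δp_min
Δp'_min = 5 × 1.712e-26 kg·m/s = 8.560e-26 kg·m/s

Since Δp_min ∝ 1/Δx, when Δx is decreased to 1/5 of its original value, Δp_min increases to 5 times its original value.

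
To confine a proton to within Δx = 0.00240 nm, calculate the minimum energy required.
900.599 meV

Localizing a particle requires giving it sufficient momentum uncertainty:

1. From uncertainty principle: Δp ≥ ℏ/(2Δx)
   Δp_min = (1.055e-34 J·s) / (2 × 2.400e-12 m)
   Δp_min = 2.197e-23 kg·m/s

2. This momentum uncertainty corresponds to kinetic energy:
   KE ≈ (Δp)²/(2m) = (2.197e-23)²/(2 × 1.673e-27 kg)
   KE = 1.443e-19 J = 900.599 meV

Tighter localization requires more energy.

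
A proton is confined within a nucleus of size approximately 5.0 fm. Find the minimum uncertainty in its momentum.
1.055 × 10^-20 kg·m/s

Using the Heisenberg uncertainty principle:
ΔxΔp ≥ ℏ/2

With Δx ≈ L = 5.000e-15 m (the confinement size):
Δp_min = ℏ/(2Δx)
Δp_min = (1.055e-34 J·s) / (2 × 5.000e-15 m)
Δp_min = 1.055e-20 kg·m/s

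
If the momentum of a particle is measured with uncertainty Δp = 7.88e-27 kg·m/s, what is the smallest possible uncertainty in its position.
6.691 nm

Using the Heisenberg uncertainty principle:
ΔxΔp ≥ ℏ/2

The minimum uncertainty in position is:
Δx_min = ℏ/(2Δp)
Δx_min = (1.055e-34 J·s) / (2 × 7.880e-27 kg·m/s)
Δx_min = 6.691e-09 m = 6.691 nm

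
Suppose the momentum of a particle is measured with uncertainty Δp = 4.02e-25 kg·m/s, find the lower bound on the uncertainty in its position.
131.166 pm

Using the Heisenberg uncertainty principle:
ΔxΔp ≥ ℏ/2

The minimum uncertainty in position is:
Δx_min = ℏ/(2Δp)
Δx_min = (1.055e-34 J·s) / (2 × 4.020e-25 kg·m/s)
Δx_min = 1.312e-10 m = 131.166 pm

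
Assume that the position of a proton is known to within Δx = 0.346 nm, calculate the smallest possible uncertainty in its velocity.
91.111 m/s

Using the Heisenberg uncertainty principle and Δp = mΔv:
ΔxΔp ≥ ℏ/2
Δx(mΔv) ≥ ℏ/2

The minimum uncertainty in velocity is:
Δv_min = ℏ/(2mΔx)
Δv_min = (1.055e-34 J·s) / (2 × 1.673e-27 kg × 3.460e-10 m)
Δv_min = 9.111e+01 m/s = 91.111 m/s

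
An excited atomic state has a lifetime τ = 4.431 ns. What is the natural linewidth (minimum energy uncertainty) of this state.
74.274 neV

Using the energy-time uncertainty principle:
ΔEΔt ≥ ℏ/2

The lifetime τ represents the time uncertainty Δt.
The natural linewidth (minimum energy uncertainty) is:

ΔE = ℏ/(2τ)
ΔE = (1.055e-34 J·s) / (2 × 4.431e-09 s)
ΔE = 1.190e-26 J = 74.274 neV

This natural linewidth limits the precision of spectroscopic measurements.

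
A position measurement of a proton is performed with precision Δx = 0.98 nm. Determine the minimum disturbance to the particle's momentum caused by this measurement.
5.380 × 10^-26 kg·m/s

The uncertainty principle implies that measuring position disturbs momentum:
ΔxΔp ≥ ℏ/2

When we measure position with precision Δx, we necessarily introduce a momentum uncertainty:
Δp ≥ ℏ/(2Δx)
Δp_min = (1.055e-34 J·s) / (2 × 9.800e-10 m)
Δp_min = 5.380e-26 kg·m/s

The more precisely we measure position, the greater the momentum disturbance.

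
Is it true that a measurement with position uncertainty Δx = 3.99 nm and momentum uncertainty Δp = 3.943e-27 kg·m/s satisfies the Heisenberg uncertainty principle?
No, it violates the uncertainty principle (impossible measurement).

Calculate the product ΔxΔp:
ΔxΔp = (3.990e-09 m) × (3.943e-27 kg·m/s)
ΔxΔp = 1.573e-35 J·s

Compare to the minimum allowed value ℏ/2:
ℏ/2 = 5.273e-35 J·s

Since ΔxΔp = 1.573e-35 J·s < 5.273e-35 J·s = ℏ/2,
the measurement violates the uncertainty principle.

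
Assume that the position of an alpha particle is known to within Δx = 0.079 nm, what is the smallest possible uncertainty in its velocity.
100.449 m/s

Using the Heisenberg uncertainty principle and Δp = mΔv:
ΔxΔp ≥ ℏ/2
Δx(mΔv) ≥ ℏ/2

The minimum uncertainty in velocity is:
Δv_min = ℏ/(2mΔx)
Δv_min = (1.055e-34 J·s) / (2 × 6.645e-27 kg × 7.900e-11 m)
Δv_min = 1.004e+02 m/s = 100.449 m/s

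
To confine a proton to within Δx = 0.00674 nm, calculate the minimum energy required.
114.192 meV

Localizing a particle requires giving it sufficient momentum uncertainty:

1. From uncertainty principle: Δp ≥ ℏ/(2Δx)
   Δp_min = (1.055e-34 J·s) / (2 × 6.740e-12 m)
   Δp_min = 7.823e-24 kg·m/s

2. This momentum uncertainty corresponds to kinetic energy:
   KE ≈ (Δp)²/(2m) = (7.823e-24)²/(2 × 1.673e-27 kg)
   KE = 1.830e-20 J = 114.192 meV

Tighter localization requires more energy.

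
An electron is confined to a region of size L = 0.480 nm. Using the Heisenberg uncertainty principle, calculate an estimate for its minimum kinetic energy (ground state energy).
41.341 meV

Using the uncertainty principle to estimate ground state energy:

1. The position uncertainty is approximately the confinement size:
   Δx ≈ L = 4.800e-10 m

2. From ΔxΔp ≥ ℏ/2, the minimum momentum uncertainty is:
   Δp ≈ ℏ/(2L) = 1.099e-25 kg·m/s

3. The kinetic energy is approximately:
   KE ≈ (Δp)²/(2m) = (1.099e-25)²/(2 × 9.109e-31 kg)
   KE ≈ 6.624e-21 J = 41.341 meV

This is an order-of-magnitude estimate of the ground state energy.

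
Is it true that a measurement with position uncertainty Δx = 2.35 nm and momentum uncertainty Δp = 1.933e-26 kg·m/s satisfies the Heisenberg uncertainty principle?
No, it violates the uncertainty principle (impossible measurement).

Calculate the product ΔxΔp:
ΔxΔp = (2.350e-09 m) × (1.933e-26 kg·m/s)
ΔxΔp = 4.543e-35 J·s

Compare to the minimum allowed value ℏ/2:
ℏ/2 = 5.273e-35 J·s

Since ΔxΔp = 4.543e-35 J·s < 5.273e-35 J·s = ℏ/2,
the measurement violates the uncertainty principle.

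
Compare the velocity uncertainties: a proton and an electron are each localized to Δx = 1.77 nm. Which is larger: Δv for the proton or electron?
The electron has the larger minimum velocity uncertainty, by a ratio of 1836.2.

For both particles, Δp_min = ℏ/(2Δx) = 2.979e-26 kg·m/s (same for both).

The velocity uncertainty is Δv = Δp/m:
- proton: Δv = 2.979e-26 / 1.673e-27 = 1.781e+01 m/s = 17.810 m/s
- electron: Δv = 2.979e-26 / 9.109e-31 = 3.270e+04 m/s = 32.703 km/s

Ratio: 3.270e+04 / 1.781e+01 = 1836.2

The lighter particle has larger velocity uncertainty because Δv ∝ 1/m.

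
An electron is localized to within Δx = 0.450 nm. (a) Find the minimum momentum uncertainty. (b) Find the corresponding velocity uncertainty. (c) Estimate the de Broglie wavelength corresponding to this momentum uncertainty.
(a) Δp_min = 1.172 × 10^-25 kg·m/s
(b) Δv_min = 128.631 km/s
(c) λ_dB = 5.655 nm

Step-by-step:

(a) From the uncertainty principle:
Δp_min = ℏ/(2Δx) = (1.055e-34 J·s)/(2 × 4.500e-10 m) = 1.172e-25 kg·m/s

(b) The velocity uncertainty:
Δv = Δp/m = (1.172e-25 kg·m/s)/(9.109e-31 kg) = 1.286e+05 m/s = 128.631 km/s

(c) The de Broglie wavelength for this momentum:
λ = h/p = (6.626e-34 J·s)/(1.172e-25 kg·m/s) = 5.655e-09 m = 5.655 nm

Note: The de Broglie wavelength is comparable to the localization size, as expected from wave-particle duality.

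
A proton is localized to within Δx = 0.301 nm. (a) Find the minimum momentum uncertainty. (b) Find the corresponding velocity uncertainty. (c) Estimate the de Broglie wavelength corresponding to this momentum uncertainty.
(a) Δp_min = 1.752 × 10^-25 kg·m/s
(b) Δv_min = 104.733 m/s
(c) λ_dB = 3.782 nm

Step-by-step:

(a) From the uncertainty principle:
Δp_min = ℏ/(2Δx) = (1.055e-34 J·s)/(2 × 3.010e-10 m) = 1.752e-25 kg·m/s

(b) The velocity uncertainty:
Δv = Δp/m = (1.752e-25 kg·m/s)/(1.673e-27 kg) = 1.047e+02 m/s = 104.733 m/s

(c) The de Broglie wavelength for this momentum:
λ = h/p = (6.626e-34 J·s)/(1.752e-25 kg·m/s) = 3.782e-09 m = 3.782 nm

Note: The de Broglie wavelength is comparable to the localization size, as expected from wave-particle duality.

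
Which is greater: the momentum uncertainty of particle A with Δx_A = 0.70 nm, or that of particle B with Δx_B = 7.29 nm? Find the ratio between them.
Particle A has the larger minimum momentum uncertainty, by a factor of 10.41.

For each particle, the minimum momentum uncertainty is Δp_min = ℏ/(2Δx):

Particle A: Δp_A = ℏ/(2×7.000e-10 m) = 7.533e-26 kg·m/s
Particle B: Δp_B = ℏ/(2×7.290e-09 m) = 7.233e-27 kg·m/s

Ratio: Δp_A/Δp_B = 10.41

Since Δp_min ∝ 1/Δx, the particle with smaller position uncertainty (A) has larger momentum uncertainty.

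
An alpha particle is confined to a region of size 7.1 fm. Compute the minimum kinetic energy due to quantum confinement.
25.904 keV

Using the uncertainty principle:

1. Position uncertainty: Δx ≈ 7.100e-15 m
2. Minimum momentum uncertainty: Δp = ℏ/(2Δx) = 7.427e-21 kg·m/s
3. Minimum kinetic energy:
   KE = (Δp)²/(2m) = (7.427e-21)²/(2 × 6.645e-27 kg)
   KE = 4.150e-15 J = 25.904 keV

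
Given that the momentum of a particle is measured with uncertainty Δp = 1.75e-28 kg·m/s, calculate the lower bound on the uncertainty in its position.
301.306 nm

Using the Heisenberg uncertainty principle:
ΔxΔp ≥ ℏ/2

The minimum uncertainty in position is:
Δx_min = ℏ/(2Δp)
Δx_min = (1.055e-34 J·s) / (2 × 1.750e-28 kg·m/s)
Δx_min = 3.013e-07 m = 301.306 nm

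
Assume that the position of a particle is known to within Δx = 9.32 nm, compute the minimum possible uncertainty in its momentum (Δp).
5.658 × 10^-27 kg·m/s

Using the Heisenberg uncertainty principle:
ΔxΔp ≥ ℏ/2

The minimum uncertainty in momentum is:
Δp_min = ℏ/(2Δx)
Δp_min = (1.055e-34 J·s) / (2 × 9.320e-09 m)
Δp_min = 5.658e-27 kg·m/s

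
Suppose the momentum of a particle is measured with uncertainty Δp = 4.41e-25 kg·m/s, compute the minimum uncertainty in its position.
119.566 pm

Using the Heisenberg uncertainty principle:
ΔxΔp ≥ ℏ/2

The minimum uncertainty in position is:
Δx_min = ℏ/(2Δp)
Δx_min = (1.055e-34 J·s) / (2 × 4.410e-25 kg·m/s)
Δx_min = 1.196e-10 m = 119.566 pm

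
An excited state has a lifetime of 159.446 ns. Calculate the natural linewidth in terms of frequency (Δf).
499.087 kHz

Using the energy-time uncertainty principle and E = hf:
ΔEΔt ≥ ℏ/2
hΔf·Δt ≥ ℏ/2

The minimum frequency uncertainty is:
Δf = ℏ/(2hτ) = 1/(4πτ)
Δf = 1/(4π × 1.594e-07 s)
Δf = 4.991e+05 Hz = 499.087 kHz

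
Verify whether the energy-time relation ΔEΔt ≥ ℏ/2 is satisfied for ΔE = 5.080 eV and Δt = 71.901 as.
Yes, it satisfies the uncertainty relation.

Calculate the product ΔEΔt:
ΔE = 5.080 eV = 8.139e-19 J
ΔEΔt = (8.139e-19 J) × (7.190e-17 s)
ΔEΔt = 5.852e-35 J·s

Compare to the minimum allowed value ℏ/2:
ℏ/2 = 5.273e-35 J·s

Since ΔEΔt = 5.852e-35 J·s ≥ 5.273e-35 J·s = ℏ/2,
this satisfies the uncertainty relation.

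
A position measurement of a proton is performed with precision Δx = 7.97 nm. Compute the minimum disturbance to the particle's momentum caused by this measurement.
6.616 × 10^-27 kg·m/s

The uncertainty principle implies that measuring position disturbs momentum:
ΔxΔp ≥ ℏ/2

When we measure position with precision Δx, we necessarily introduce a momentum uncertainty:
Δp ≥ ℏ/(2Δx)
Δp_min = (1.055e-34 J·s) / (2 × 7.970e-09 m)
Δp_min = 6.616e-27 kg·m/s

The more precisely we measure position, the greater the momentum disturbance.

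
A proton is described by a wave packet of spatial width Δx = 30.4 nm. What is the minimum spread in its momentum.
1.734 × 10^-27 kg·m/s

For a wave packet, the spatial width Δx and momentum spread Δp are related by the uncertainty principle:
ΔxΔp ≥ ℏ/2

The minimum momentum spread is:
Δp_min = ℏ/(2Δx)
Δp_min = (1.055e-34 J·s) / (2 × 3.040e-08 m)
Δp_min = 1.734e-27 kg·m/s

A wave packet cannot have both a well-defined position and well-defined momentum.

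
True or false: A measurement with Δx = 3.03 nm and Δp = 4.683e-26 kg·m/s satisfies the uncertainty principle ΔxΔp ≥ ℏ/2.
Yes, it satisfies the uncertainty principle.

Calculate the product ΔxΔp:
ΔxΔp = (3.030e-09 m) × (4.683e-26 kg·m/s)
ΔxΔp = 1.419e-34 J·s

Compare to the minimum allowed value ℏ/2:
ℏ/2 = 5.273e-35 J·s

Since ΔxΔp = 1.419e-34 J·s ≥ 5.273e-35 J·s = ℏ/2,
the measurement satisfies the uncertainty principle.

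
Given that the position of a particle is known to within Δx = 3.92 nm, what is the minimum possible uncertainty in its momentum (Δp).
1.345 × 10^-26 kg·m/s

Using the Heisenberg uncertainty principle:
ΔxΔp ≥ ℏ/2

The minimum uncertainty in momentum is:
Δp_min = ℏ/(2Δx)
Δp_min = (1.055e-34 J·s) / (2 × 3.920e-09 m)
Δp_min = 1.345e-26 kg·m/s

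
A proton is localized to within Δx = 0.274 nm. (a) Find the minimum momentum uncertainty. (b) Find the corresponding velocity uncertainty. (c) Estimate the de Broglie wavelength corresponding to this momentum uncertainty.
(a) Δp_min = 1.924 × 10^-25 kg·m/s
(b) Δv_min = 115.053 m/s
(c) λ_dB = 3.443 nm

Step-by-step:

(a) From the uncertainty principle:
Δp_min = ℏ/(2Δx) = (1.055e-34 J·s)/(2 × 2.740e-10 m) = 1.924e-25 kg·m/s

(b) The velocity uncertainty:
Δv = Δp/m = (1.924e-25 kg·m/s)/(1.673e-27 kg) = 1.151e+02 m/s = 115.053 m/s

(c) The de Broglie wavelength for this momentum:
λ = h/p = (6.626e-34 J·s)/(1.924e-25 kg·m/s) = 3.443e-09 m = 3.443 nm

Note: The de Broglie wavelength is comparable to the localization size, as expected from wave-particle duality.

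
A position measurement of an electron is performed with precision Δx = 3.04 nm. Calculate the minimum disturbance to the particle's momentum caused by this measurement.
1.734 × 10^-26 kg·m/s

The uncertainty principle implies that measuring position disturbs momentum:
ΔxΔp ≥ ℏ/2

When we measure position with precision Δx, we necessarily introduce a momentum uncertainty:
Δp ≥ ℏ/(2Δx)
Δp_min = (1.055e-34 J·s) / (2 × 3.040e-09 m)
Δp_min = 1.734e-26 kg·m/s

The more precisely we measure position, the greater the momentum disturbance.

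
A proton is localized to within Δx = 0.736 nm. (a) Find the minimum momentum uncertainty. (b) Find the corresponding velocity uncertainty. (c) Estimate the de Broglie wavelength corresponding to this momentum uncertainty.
(a) Δp_min = 7.164 × 10^-26 kg·m/s
(b) Δv_min = 42.832 m/s
(c) λ_dB = 9.249 nm

Step-by-step:

(a) From the uncertainty principle:
Δp_min = ℏ/(2Δx) = (1.055e-34 J·s)/(2 × 7.360e-10 m) = 7.164e-26 kg·m/s

(b) The velocity uncertainty:
Δv = Δp/m = (7.164e-26 kg·m/s)/(1.673e-27 kg) = 4.283e+01 m/s = 42.832 m/s

(c) The de Broglie wavelength for this momentum:
λ = h/p = (6.626e-34 J·s)/(7.164e-26 kg·m/s) = 9.249e-09 m = 9.249 nm

Note: The de Broglie wavelength is comparable to the localization size, as expected from wave-particle duality.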